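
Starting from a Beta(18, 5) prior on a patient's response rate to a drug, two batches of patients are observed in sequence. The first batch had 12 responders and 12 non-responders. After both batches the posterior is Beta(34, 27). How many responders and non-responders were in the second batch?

4 responders and 10 non-responders

Because Beta–binomial updating is additive in the counts, the combined data contributed (α_post−α_prior, β_post−β_prior) successes and failures.
Total across both batches: 34−18=16 responders, 27−5=22 non-responders.
Subtract the first batch: 16−12=4 responders and 22−12=10 non-responders.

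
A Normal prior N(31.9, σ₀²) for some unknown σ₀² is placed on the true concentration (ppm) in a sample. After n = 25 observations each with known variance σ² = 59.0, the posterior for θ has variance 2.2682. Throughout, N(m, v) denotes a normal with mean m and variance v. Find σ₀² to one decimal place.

σ₀² = 58.3

For the Normal–Normal model with known σ², precisions add: τ_n = τ₀ + n/σ².
So 1/σ₀² = 1/2.2682 − 25/59.0 = 0.440878 − 0.423729 = 0.017149.
Hence σ₀² = 1/0.017149 ≈ 58.3.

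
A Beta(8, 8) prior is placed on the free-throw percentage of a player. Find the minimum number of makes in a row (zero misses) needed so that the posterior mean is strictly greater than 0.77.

k = 19

After k makes and 0 misses the posterior is Beta(8+k, 8), with mean (8+k)/(8+8+k).
Set (8+k)/(16+k) > 0.77 and solve: k > (0.77·16 − 8)/(1 − 0.77) = 18.783.
The smallest integer exceeding 18.783 is 19, and checking k=19: (27)/(35) = 0.7714 > 0.77.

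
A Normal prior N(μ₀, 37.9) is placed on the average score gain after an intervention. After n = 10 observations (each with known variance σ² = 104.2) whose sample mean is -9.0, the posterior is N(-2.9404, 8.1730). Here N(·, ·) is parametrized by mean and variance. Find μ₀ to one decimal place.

μ₀ = 19.1

With known observation variance, the Normal–Normal posterior has precision τ_n = τ₀ + n/σ² and mean μ_n = (τ₀μ₀ + (n/σ²)x̄)/τ_n.
Here τ₀ = 1/37.9 = 0.026385 and τ_data = 10/104.2 = 0.095969, so τ_n = 0.122354.
Rearranging for μ₀: μ₀ = (μ_n·τ_n − τ_data·x̄)/τ₀ = (-2.9404·0.122354 − 0.095969·-9.0) / 0.026385 = 0.503951/0.026385 ≈ 19.1.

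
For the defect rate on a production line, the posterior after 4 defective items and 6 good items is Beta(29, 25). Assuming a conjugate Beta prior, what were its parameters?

A Beta(α, β) prior with s successes and f failures in binomial data gives a Beta(α+s, β+f) posterior.
Subtract the data counts: 29−4=25, 25−6=19.

Beta(25, 19)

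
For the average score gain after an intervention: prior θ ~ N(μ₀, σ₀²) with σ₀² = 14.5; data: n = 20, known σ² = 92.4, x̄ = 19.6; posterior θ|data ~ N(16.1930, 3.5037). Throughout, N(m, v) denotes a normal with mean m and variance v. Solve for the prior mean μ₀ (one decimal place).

μ₀ = 5.5

The posterior mean is a precision-weighted average: μ_n = (τ₀μ₀ + τ_data·x̄)/(τ₀+τ_data), with τ₀=1/σ₀² and τ_data=n/σ².
Here τ₀ = 1/14.5 = 0.068966 and τ_data = 20/92.4 = 0.216450, so τ_n = 0.285416.
Rearranging for μ₀: μ₀ = (μ_n·τ_n − τ_data·x̄)/τ₀ = (16.1930·0.285416 − 0.216450·19.6) / 0.068966 = 0.379321/0.068966 ≈ 5.5.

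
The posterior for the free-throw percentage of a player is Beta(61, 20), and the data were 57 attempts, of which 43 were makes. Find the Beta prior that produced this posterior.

Beta(18, 6)

Beta is conjugate to the binomial likelihood: posterior = Beta(a+s, b+f).
Subtract the data counts: 61−43=18, 20−14=6.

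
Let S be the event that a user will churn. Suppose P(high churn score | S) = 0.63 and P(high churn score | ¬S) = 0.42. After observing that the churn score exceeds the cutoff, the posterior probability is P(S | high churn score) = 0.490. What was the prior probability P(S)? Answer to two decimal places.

In odds form, posterior odds = prior odds × likelihood ratio, so prior odds = posterior odds ÷ LR.
Posterior odds = 0.490/(1−0.490) = 0.9608. LR = 0.63/0.42 = 1.5000.
Prior odds = 0.9608/1.5000 = 0.6405, so P(S) = 0.6405/(1+0.6405) ≈ 0.39.

P(S) = 0.39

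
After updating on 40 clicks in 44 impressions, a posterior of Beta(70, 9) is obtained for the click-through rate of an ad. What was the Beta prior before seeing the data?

Beta(30, 5)

Under Beta–binomial conjugacy the posterior parameters are (α+s, β+f).
Subtract the data counts: 70−40=30, 9−4=5.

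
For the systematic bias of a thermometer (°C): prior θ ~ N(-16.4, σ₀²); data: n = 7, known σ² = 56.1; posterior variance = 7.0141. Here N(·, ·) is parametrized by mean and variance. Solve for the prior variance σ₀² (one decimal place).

Posterior precision equals prior precision plus data precision: 1/σ_n² = 1/σ₀² + n/σ².
So 1/σ₀² = 1/7.0141 − 7/56.1 = 0.142570 − 0.124777 = 0.017793.
Hence σ₀² = 1/0.017793 ≈ 56.2.

σ₀² = 56.2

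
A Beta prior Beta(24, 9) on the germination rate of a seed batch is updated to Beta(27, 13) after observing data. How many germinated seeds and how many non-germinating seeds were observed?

A Beta(α, β) prior with s successes and f failures in binomial data gives a Beta(α+s, β+f) posterior.
So s = 27 − 24 = 3 and f = 13 − 9 = 4.

3 germinated seeds and 4 non-germinating seeds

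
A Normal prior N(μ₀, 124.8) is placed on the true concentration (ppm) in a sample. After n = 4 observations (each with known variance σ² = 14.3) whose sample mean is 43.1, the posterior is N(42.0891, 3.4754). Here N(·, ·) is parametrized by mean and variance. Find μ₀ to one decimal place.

With known observation variance, the Normal–Normal posterior has precision τ_n = τ₀ + n/σ² and mean μ_n = (τ₀μ₀ + (n/σ²)x̄)/τ_n.
Here τ₀ = 1/124.8 = 0.008013 and τ_data = 4/14.3 = 0.279720, so τ_n = 0.287733.
Rearranging for μ₀: μ₀ = (μ_n·τ_n − τ_data·x̄)/τ₀ = (42.0891·0.287733 − 0.279720·43.1) / 0.008013 = 0.054491/0.008013 ≈ 6.8.

μ₀ = 6.8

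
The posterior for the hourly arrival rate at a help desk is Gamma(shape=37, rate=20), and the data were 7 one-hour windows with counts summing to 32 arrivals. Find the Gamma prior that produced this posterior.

A Gamma(α, β) prior (rate parametrization) on a Poisson rate with n observations summing to S gives posterior Gamma(α+S, β+n).
So α = 37 − 32 = 5 and β = 20 − 7 = 13.

Gamma(shape=5, rate=13)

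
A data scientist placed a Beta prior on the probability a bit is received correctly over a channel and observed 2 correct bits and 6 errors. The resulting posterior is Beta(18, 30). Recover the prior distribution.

Beta(16, 24)

Beta is conjugate to the binomial likelihood: posterior = Beta(a+s, b+f).
Subtract the data counts: 18−2=16, 30−6=24.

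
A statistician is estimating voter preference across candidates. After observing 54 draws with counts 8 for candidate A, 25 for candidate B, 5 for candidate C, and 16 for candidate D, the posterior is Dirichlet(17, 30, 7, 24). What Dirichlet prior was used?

Dirichlet(9, 5, 2, 8)

For a Dirichlet(α) prior with multinomial counts c, the posterior is Dirichlet(α + c) componentwise.
Subtract each count from the matching posterior parameter: 17−8=9, 30−25=5, 7−5=2, 24−16=8.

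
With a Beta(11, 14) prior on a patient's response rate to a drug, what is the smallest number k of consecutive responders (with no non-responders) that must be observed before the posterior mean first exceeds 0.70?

k = 22

After k responders and 0 non-responders the posterior is Beta(11+k, 14), with mean (11+k)/(11+14+k).
Set (11+k)/(25+k) > 0.70 and solve: k > (0.70·25 − 11)/(1 − 0.70) = 21.667.
The smallest integer exceeding 21.667 is 22, and checking k=22: (33)/(47) = 0.7021 > 0.70.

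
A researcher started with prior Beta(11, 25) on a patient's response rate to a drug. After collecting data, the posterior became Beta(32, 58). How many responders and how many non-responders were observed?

Under Beta–binomial conjugacy the posterior parameters are (a+s, b+f).
Match parameters: s=32−11=21, f=58−25=33.

21 responders and 33 non-responders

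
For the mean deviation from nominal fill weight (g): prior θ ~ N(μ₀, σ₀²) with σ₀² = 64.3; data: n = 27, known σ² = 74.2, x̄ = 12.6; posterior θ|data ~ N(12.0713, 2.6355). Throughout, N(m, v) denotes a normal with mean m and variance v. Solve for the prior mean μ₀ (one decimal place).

μ₀ = -0.3

The posterior mean is a precision-weighted average: μ_n = (τ₀μ₀ + τ_data·x̄)/(τ₀+τ_data), with τ₀=1/σ₀² and τ_data=n/σ².
Here τ₀ = 1/64.3 = 0.015552 and τ_data = 27/74.2 = 0.363881, so τ_n = 0.379433.
Rearranging for μ₀: μ₀ = (μ_n·τ_n − τ_data·x̄)/τ₀ = (12.0713·0.379433 − 0.363881·12.6) / 0.015552 = -0.004651/0.015552 ≈ -0.3.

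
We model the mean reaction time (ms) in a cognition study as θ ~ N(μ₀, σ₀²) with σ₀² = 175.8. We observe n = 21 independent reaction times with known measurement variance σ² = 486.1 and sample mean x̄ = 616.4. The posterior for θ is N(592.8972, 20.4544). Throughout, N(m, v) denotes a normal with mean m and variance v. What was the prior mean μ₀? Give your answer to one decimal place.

The posterior mean is a precision-weighted average: μ_n = (τ₀μ₀ + τ_data·x̄)/(τ₀+τ_data), with τ₀=1/σ₀² and τ_data=n/σ².
Here τ₀ = 1/175.8 = 0.005688 and τ_data = 21/486.1 = 0.043201, so τ_n = 0.048889.
Rearranging for μ₀: μ₀ = (μ_n·τ_n − τ_data·x̄)/τ₀ = (592.8972·0.048889 − 0.043201·616.4) / 0.005688 = 2.357055/0.005688 ≈ 414.4.

μ₀ = 414.4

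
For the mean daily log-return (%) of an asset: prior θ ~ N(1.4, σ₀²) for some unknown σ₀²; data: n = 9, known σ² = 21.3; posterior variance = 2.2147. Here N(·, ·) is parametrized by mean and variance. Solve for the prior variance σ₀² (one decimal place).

σ₀² = 34.5

Posterior precision equals prior precision plus data precision: 1/σ_n² = 1/σ₀² + n/σ².
So 1/σ₀² = 1/2.2147 − 9/21.3 = 0.451528 − 0.422535 = 0.028993.
Hence σ₀² = 1/0.028993 ≈ 34.5.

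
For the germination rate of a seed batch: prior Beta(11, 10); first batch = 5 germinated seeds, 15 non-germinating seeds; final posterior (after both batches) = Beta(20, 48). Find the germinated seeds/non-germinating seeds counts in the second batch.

Because Beta–binomial updating is additive in the counts, the combined data contributed (α_post−α_prior, β_post−β_prior) successes and failures.
Total across both batches: 20−11=9 germinated seeds, 48−10=38 non-germinating seeds.
Subtract the first batch: 9−5=4 germinated seeds and 38−15=23 non-germinating seeds.

4 germinated seeds and 23 non-germinating seeds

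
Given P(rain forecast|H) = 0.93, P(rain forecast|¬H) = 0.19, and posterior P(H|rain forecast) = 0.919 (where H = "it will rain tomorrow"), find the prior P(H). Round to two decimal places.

P(H) = 0.70

Bayes' rule in odds form gives O(H|E) = O(H)·[P(E|H)/P(E|¬H)], hence O(H) = O(H|E)/LR.
Posterior odds = 0.919/(1−0.919) = 11.3457. LR = 0.93/0.19 = 4.8947.
Prior odds = 11.3457/4.8947 = 2.3180, so P(H) = 2.3180/(1+2.3180) ≈ 0.70.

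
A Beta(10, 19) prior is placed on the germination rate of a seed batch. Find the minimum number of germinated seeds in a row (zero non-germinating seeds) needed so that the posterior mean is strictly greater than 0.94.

k = 288

After k germinated seeds and 0 non-germinating seeds the posterior is Beta(10+k, 19), with mean (10+k)/(10+19+k).
Set (10+k)/(29+k) > 0.94 and solve: k > (0.94·29 − 10)/(1 − 0.94) = 287.667.
The smallest integer exceeding 287.667 is 288.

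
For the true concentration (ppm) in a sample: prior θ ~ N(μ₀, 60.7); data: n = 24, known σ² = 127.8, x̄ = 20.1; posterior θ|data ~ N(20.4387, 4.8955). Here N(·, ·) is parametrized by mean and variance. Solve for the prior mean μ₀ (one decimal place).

μ₀ = 24.3

With known observation variance, the Normal–Normal posterior has precision τ_n = τ₀ + n/σ² and mean μ_n = (τ₀μ₀ + (n/σ²)x̄)/τ_n.
Here τ₀ = 1/60.7 = 0.016474 and τ_data = 24/127.8 = 0.187793, so τ_n = 0.204267.
Rearranging for μ₀: μ₀ = (μ_n·τ_n − τ_data·x̄)/τ₀ = (20.4387·0.204267 − 0.187793·20.1) / 0.016474 = 0.400313/0.016474 ≈ 24.3.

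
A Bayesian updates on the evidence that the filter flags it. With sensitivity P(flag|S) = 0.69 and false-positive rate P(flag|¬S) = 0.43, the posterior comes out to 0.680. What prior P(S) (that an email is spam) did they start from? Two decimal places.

P(S) = 0.57

In odds form, posterior odds = prior odds × likelihood ratio, so prior odds = posterior odds ÷ LR.
Posterior odds = 0.680/(1−0.680) = 2.1250. LR = 0.69/0.43 = 1.6047.
Prior odds = 2.1250/1.6047 = 1.3242, so P(S) = 1.3242/(1+1.3242) ≈ 0.57.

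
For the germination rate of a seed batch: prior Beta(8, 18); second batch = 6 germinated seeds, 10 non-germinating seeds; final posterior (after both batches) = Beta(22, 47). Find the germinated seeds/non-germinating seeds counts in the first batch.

8 germinated seeds and 19 non-germinating seeds

Because Beta–binomial updating is additive in the counts, the combined data contributed (α_post−α_prior, β_post−β_prior) successes and failures.
Total across both batches: 22−8=14 germinated seeds, 47−18=29 non-germinating seeds.
Subtract the second batch: 14−6=8 germinated seeds and 29−10=19 non-germinating seeds.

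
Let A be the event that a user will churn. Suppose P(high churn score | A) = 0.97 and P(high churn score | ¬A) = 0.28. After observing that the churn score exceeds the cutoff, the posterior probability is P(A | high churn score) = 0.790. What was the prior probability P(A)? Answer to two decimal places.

In odds form, posterior odds = prior odds × likelihood ratio, so prior odds = posterior odds ÷ LR.
Posterior odds = 0.790/(1−0.790) = 3.7619. LR = 0.97/0.28 = 3.4643.
Prior odds = 3.7619/3.4643 = 1.0859, so P(A) = 1.0859/(1+1.0859) ≈ 0.52.

P(A) = 0.52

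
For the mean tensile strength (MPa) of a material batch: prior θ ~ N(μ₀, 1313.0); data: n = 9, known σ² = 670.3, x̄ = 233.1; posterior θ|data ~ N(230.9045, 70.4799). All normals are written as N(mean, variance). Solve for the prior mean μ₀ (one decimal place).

With known observation variance, the Normal–Normal posterior has precision τ_n = τ₀ + n/σ² and mean μ_n = (τ₀μ₀ + (n/σ²)x̄)/τ_n.
Here τ₀ = 1/1313.0 = 0.000762 and τ_data = 9/670.3 = 0.013427, so τ_n = 0.014189.
Rearranging for μ₀: μ₀ = (μ_n·τ_n − τ_data·x̄)/τ₀ = (230.9045·0.014189 − 0.013427·233.1) / 0.000762 = 0.146470/0.000762 ≈ 192.2.

μ₀ = 192.2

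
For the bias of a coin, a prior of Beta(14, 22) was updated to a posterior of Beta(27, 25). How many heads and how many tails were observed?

Beta is conjugate to the binomial likelihood: posterior = Beta(a+s, b+f).
Match parameters: s=27−14=13, f=25−22=3.

13 heads and 3 tails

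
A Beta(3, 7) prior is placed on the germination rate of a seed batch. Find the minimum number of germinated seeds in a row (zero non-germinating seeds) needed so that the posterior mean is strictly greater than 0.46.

After k germinated seeds and 0 non-germinating seeds the posterior is Beta(3+k, 7), with mean (3+k)/(3+7+k).
Set (3+k)/(10+k) > 0.46 and solve: k > (0.46·10 − 3)/(1 − 0.46) = 2.963.
The smallest integer exceeding 2.963 is 3, and checking k=3: (6)/(13) = 0.4615 > 0.46.

k = 3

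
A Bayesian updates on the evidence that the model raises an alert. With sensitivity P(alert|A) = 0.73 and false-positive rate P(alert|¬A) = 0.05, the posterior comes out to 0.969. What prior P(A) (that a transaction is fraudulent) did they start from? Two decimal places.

In odds form, posterior odds = prior odds × likelihood ratio, so prior odds = posterior odds ÷ LR.
Posterior odds = 0.969/(1−0.969) = 31.2581. LR = 0.73/0.05 = 14.6000.
Prior odds = 31.2581/14.6000 = 2.1410, so P(A) = 2.1410/(1+2.1410) ≈ 0.68.

P(A) = 0.68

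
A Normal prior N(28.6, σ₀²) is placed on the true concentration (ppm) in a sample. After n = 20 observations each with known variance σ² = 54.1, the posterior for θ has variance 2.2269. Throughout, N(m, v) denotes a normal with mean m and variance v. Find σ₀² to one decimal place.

σ₀² = 12.6

Posterior precision equals prior precision plus data precision: 1/σ_n² = 1/σ₀² + n/σ².
So 1/σ₀² = 1/2.2269 − 20/54.1 = 0.449055 − 0.369686 = 0.079369.
Hence σ₀² = 1/0.079369 ≈ 12.6.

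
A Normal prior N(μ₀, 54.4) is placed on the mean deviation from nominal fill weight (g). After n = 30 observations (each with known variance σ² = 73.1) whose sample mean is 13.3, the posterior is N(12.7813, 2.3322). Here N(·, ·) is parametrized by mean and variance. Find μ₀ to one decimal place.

μ₀ = 1.2

The posterior mean is a precision-weighted average: μ_n = (τ₀μ₀ + τ_data·x̄)/(τ₀+τ_data), with τ₀=1/σ₀² and τ_data=n/σ².
Here τ₀ = 1/54.4 = 0.018382 and τ_data = 30/73.1 = 0.410397, so τ_n = 0.428779.
Rearranging for μ₀: μ₀ = (μ_n·τ_n − τ_data·x̄)/τ₀ = (12.7813·0.428779 − 0.410397·13.3) / 0.018382 = 0.022073/0.018382 ≈ 1.2.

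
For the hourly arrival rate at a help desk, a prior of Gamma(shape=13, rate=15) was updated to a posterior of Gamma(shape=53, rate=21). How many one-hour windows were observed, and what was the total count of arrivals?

n = 6 one-hour windows with total 40 arrivals

A Gamma(α, β) prior (rate parametrization) on a Poisson rate with n observations summing to S gives posterior Gamma(α+S, β+n).
Matching: Σxᵢ = 53 − 13 = 40 and n = 21 − 15 = 6.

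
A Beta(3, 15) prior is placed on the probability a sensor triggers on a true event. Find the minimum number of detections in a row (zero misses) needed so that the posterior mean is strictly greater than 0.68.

After k detections and 0 misses the posterior is Beta(3+k, 15), with mean (3+k)/(3+15+k).
Set (3+k)/(18+k) > 0.68 and solve: k > (0.68·18 − 3)/(1 − 0.68) = 28.875.
The smallest integer exceeding 28.875 is 29, and checking k=29: (32)/(47) = 0.6809 > 0.68.

k = 29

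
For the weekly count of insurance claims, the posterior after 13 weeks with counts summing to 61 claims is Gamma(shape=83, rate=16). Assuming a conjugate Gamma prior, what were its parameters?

Gamma(shape=22, rate=3)

Gamma–Poisson conjugacy: posterior shape = α + Σxᵢ, posterior rate = β + n.
So α = 83 − 61 = 22 and β = 16 − 13 = 3.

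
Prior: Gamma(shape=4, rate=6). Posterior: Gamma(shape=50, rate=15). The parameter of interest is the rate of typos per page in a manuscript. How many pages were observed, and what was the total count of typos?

n = 9 pages with total 46 typos

A Gamma(α, β) prior (rate parametrization) on a Poisson rate with n observations summing to S gives posterior Gamma(α+S, β+n).
Matching: Σxᵢ = 50 − 4 = 46 and n = 15 − 6 = 9.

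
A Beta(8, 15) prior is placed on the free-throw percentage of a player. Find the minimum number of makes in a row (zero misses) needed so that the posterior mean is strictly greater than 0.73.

k = 33

After k makes and 0 misses the posterior is Beta(8+k, 15), with mean (8+k)/(8+15+k).
Set (8+k)/(23+k) > 0.73 and solve: k > (0.73·23 − 8)/(1 − 0.73) = 32.556.
The smallest integer exceeding 32.556 is 33.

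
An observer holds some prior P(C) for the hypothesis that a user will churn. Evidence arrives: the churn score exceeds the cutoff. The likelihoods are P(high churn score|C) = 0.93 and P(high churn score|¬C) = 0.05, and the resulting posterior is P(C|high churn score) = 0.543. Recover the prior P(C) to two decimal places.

Bayes' rule in odds form gives O(C|E) = O(C)·[P(E|C)/P(E|¬C)], hence O(C) = O(C|E)/LR.
Posterior odds = 0.543/(1−0.543) = 1.1882. LR = 0.93/0.05 = 18.6000.
Prior odds = 1.1882/18.6000 = 0.0639, so P(C) = 0.0639/(1+0.0639) ≈ 0.06.

P(C) = 0.06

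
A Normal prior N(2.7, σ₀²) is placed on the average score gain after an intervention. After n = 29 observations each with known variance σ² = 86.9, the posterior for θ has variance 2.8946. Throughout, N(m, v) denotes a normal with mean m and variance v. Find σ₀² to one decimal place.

σ₀² = 85.1

For the Normal–Normal model with known σ², precisions add: τ_n = τ₀ + n/σ².
So 1/σ₀² = 1/2.8946 − 29/86.9 = 0.345471 − 0.333717 = 0.011754.
Hence σ₀² = 1/0.011754 ≈ 85.1.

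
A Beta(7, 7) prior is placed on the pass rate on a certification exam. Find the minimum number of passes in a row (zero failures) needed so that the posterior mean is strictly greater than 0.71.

k = 11

After k passes and 0 failures the posterior is Beta(7+k, 7), with mean (7+k)/(7+7+k).
Set (7+k)/(14+k) > 0.71 and solve: k > (0.71·14 − 7)/(1 − 0.71) = 10.138.
The smallest integer exceeding 10.138 is 11, and checking k=11: (18)/(25) = 0.7200 > 0.71.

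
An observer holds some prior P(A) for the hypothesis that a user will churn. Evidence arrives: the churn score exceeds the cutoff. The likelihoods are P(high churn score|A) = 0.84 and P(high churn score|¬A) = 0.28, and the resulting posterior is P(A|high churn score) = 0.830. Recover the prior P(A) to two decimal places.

P(A) = 0.62

Bayes' rule in odds form gives O(A|E) = O(A)·[P(E|A)/P(E|¬A)], hence O(A) = O(A|E)/LR.
Posterior odds = 0.830/(1−0.830) = 4.8824. LR = 0.84/0.28 = 3.0000.
Prior odds = 4.8824/3.0000 = 1.6275, so P(A) = 1.6275/(1+1.6275) ≈ 0.62.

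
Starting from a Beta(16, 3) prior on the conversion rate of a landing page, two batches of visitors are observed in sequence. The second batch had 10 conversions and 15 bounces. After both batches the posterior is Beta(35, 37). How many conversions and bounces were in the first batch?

9 conversions and 19 bounces

Sequential conjugate updates are equivalent to a single update on the pooled data, so total successes = posterior α − prior α and total failures = posterior β − prior β.
Total across both batches: 35−16=19 conversions, 37−3=34 bounces.
Subtract the second batch: 19−10=9 conversions and 34−15=19 bounces.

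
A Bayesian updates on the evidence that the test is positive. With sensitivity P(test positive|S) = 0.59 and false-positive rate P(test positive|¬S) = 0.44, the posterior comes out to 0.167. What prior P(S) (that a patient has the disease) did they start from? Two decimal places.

In odds form, posterior odds = prior odds × likelihood ratio, so prior odds = posterior odds ÷ LR.
Posterior odds = 0.167/(1−0.167) = 0.2005. LR = 0.59/0.44 = 1.3409.
Prior odds = 0.2005/1.3409 = 0.1495, so P(S) = 0.1495/(1+0.1495) ≈ 0.13.

P(S) = 0.13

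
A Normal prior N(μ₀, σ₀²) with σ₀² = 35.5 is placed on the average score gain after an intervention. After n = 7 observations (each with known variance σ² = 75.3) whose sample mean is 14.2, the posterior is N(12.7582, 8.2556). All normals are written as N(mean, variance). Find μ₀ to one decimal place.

μ₀ = 8.0

The posterior mean is a precision-weighted average: μ_n = (τ₀μ₀ + τ_data·x̄)/(τ₀+τ_data), with τ₀=1/σ₀² and τ_data=n/σ².
Here τ₀ = 1/35.5 = 0.028169 and τ_data = 7/75.3 = 0.092961, so τ_n = 0.121130.
Rearranging for μ₀: μ₀ = (μ_n·τ_n − τ_data·x̄)/τ₀ = (12.7582·0.121130 − 0.092961·14.2) / 0.028169 = 0.225355/0.028169 ≈ 8.0.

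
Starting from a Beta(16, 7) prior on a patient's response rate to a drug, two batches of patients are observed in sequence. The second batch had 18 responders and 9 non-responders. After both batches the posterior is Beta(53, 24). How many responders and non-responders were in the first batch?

Because Beta–binomial updating is additive in the counts, the combined data contributed (α_post−α_prior, β_post−β_prior) successes and failures.
Total across both batches: 53−16=37 responders, 24−7=17 non-responders.
Subtract the second batch: 37−18=19 responders and 17−9=8 non-responders.

19 responders and 8 non-responders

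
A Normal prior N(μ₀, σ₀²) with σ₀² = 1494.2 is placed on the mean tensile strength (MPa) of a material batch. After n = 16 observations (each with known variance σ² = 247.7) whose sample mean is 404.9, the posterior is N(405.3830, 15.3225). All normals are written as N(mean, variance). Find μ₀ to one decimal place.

μ₀ = 452.0

The posterior mean is a precision-weighted average: μ_n = (τ₀μ₀ + τ_data·x̄)/(τ₀+τ_data), with τ₀=1/σ₀² and τ_data=n/σ².
Here τ₀ = 1/1494.2 = 0.000669 and τ_data = 16/247.7 = 0.064594, so τ_n = 0.065263.
Rearranging for μ₀: μ₀ = (μ_n·τ_n − τ_data·x̄)/τ₀ = (405.3830·0.065263 − 0.064594·404.9) / 0.000669 = 0.302400/0.000669 ≈ 452.0.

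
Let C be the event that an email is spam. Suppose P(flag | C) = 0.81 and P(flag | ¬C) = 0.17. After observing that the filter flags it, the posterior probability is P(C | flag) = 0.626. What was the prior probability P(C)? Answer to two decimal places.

In odds form, posterior odds = prior odds × likelihood ratio, so prior odds = posterior odds ÷ LR.
Posterior odds = 0.626/(1−0.626) = 1.6738. LR = 0.81/0.17 = 4.7647.
Prior odds = 1.6738/4.7647 = 0.3513, so P(C) = 0.3513/(1+0.3513) ≈ 0.26.

P(C) = 0.26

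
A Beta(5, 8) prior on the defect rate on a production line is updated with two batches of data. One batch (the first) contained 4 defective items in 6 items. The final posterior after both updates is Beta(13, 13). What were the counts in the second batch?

Because Beta–binomial updating is additive in the counts, the combined data contributed (α_post−α_prior, β_post−β_prior) successes and failures.
Total across both batches: 13−5=8 defective items, 13−8=5 good items.
Subtract the first batch: 8−4=4 defective items and 5−2=3 good items.

4 defective items and 3 good items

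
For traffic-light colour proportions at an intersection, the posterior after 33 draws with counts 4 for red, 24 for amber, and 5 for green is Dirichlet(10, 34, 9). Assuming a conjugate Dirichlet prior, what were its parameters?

For a Dirichlet(α) prior with multinomial counts c, the posterior is Dirichlet(α + c) componentwise.
Subtract each count from the matching posterior parameter: 10−4=6, 34−24=10, 9−5=4.

Dirichlet(6, 10, 4)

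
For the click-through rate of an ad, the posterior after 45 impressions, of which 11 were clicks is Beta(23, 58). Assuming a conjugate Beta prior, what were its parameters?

Beta(12, 24)

A Beta(a, b) prior with s successes and f failures in binomial data gives a Beta(a+s, b+f) posterior.
Subtract the data counts: 23−11=12, 58−34=24.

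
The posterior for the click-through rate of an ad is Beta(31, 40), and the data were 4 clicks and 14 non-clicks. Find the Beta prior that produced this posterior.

Beta is conjugate to the binomial likelihood: posterior = Beta(a+s, b+f).
So a = 31 − 4 = 27 and b = 40 − 14 = 26.

Beta(27, 26)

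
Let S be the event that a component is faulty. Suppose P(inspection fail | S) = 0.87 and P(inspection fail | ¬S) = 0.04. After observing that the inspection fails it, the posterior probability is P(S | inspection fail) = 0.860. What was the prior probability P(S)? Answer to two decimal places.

P(S) = 0.22

Bayes' rule in odds form gives O(S|E) = O(S)·[P(E|S)/P(E|¬S)], hence O(S) = O(S|E)/LR.
Posterior odds = 0.860/(1−0.860) = 6.1429. LR = 0.87/0.04 = 21.7500.
Prior odds = 6.1429/21.7500 = 0.2824, so P(S) = 0.2824/(1+0.2824) ≈ 0.22.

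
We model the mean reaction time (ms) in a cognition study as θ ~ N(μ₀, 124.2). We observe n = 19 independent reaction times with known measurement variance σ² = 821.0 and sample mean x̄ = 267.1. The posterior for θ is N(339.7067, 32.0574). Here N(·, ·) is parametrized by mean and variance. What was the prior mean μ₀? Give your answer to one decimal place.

The posterior mean is a precision-weighted average: μ_n = (τ₀μ₀ + τ_data·x̄)/(τ₀+τ_data), with τ₀=1/σ₀² and τ_data=n/σ².
Here τ₀ = 1/124.2 = 0.008052 and τ_data = 19/821.0 = 0.023143, so τ_n = 0.031195.
Rearranging for μ₀: μ₀ = (μ_n·τ_n − τ_data·x̄)/τ₀ = (339.7067·0.031195 − 0.023143·267.1) / 0.008052 = 4.415655/0.008052 ≈ 548.4.

μ₀ = 548.4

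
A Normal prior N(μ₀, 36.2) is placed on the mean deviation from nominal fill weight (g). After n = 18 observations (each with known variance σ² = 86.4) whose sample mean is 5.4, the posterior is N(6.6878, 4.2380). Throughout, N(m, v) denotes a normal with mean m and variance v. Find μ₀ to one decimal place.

The posterior mean is a precision-weighted average: μ_n = (τ₀μ₀ + τ_data·x̄)/(τ₀+τ_data), with τ₀=1/σ₀² and τ_data=n/σ².
Here τ₀ = 1/36.2 = 0.027624 and τ_data = 18/86.4 = 0.208333, so τ_n = 0.235957.
Rearranging for μ₀: μ₀ = (μ_n·τ_n − τ_data·x̄)/τ₀ = (6.6878·0.235957 − 0.208333·5.4) / 0.027624 = 0.453035/0.027624 ≈ 16.4.

μ₀ = 16.4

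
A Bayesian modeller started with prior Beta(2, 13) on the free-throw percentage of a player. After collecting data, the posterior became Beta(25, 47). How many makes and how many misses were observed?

23 makes and 34 misses

Under Beta–binomial conjugacy the posterior parameters are (α+s, β+f).
So s = 25 − 2 = 23 and f = 47 − 13 = 34.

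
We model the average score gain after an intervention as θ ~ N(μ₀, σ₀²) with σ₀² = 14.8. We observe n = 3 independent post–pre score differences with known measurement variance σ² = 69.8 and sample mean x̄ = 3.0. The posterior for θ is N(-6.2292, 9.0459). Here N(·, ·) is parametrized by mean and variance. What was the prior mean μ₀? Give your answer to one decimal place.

With known observation variance, the Normal–Normal posterior has precision τ_n = τ₀ + n/σ² and mean μ_n = (τ₀μ₀ + (n/σ²)x̄)/τ_n.
Here τ₀ = 1/14.8 = 0.067568 and τ_data = 3/69.8 = 0.042980, so τ_n = 0.110548.
Rearranging for μ₀: μ₀ = (μ_n·τ_n − τ_data·x̄)/τ₀ = (-6.2292·0.110548 − 0.042980·3.0) / 0.067568 = -0.817566/0.067568 ≈ -12.1.

μ₀ = -12.1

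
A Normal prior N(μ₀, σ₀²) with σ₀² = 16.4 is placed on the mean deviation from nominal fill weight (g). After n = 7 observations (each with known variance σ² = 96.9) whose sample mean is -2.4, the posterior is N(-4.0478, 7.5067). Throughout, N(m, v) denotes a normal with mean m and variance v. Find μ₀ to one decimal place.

With known observation variance, the Normal–Normal posterior has precision τ_n = τ₀ + n/σ² and mean μ_n = (τ₀μ₀ + (n/σ²)x̄)/τ_n.
Here τ₀ = 1/16.4 = 0.060976 and τ_data = 7/96.9 = 0.072239, so τ_n = 0.133215.
Rearranging for μ₀: μ₀ = (μ_n·τ_n − τ_data·x̄)/τ₀ = (-4.0478·0.133215 − 0.072239·-2.4) / 0.060976 = -0.365854/0.060976 ≈ -6.0.

μ₀ = -6.0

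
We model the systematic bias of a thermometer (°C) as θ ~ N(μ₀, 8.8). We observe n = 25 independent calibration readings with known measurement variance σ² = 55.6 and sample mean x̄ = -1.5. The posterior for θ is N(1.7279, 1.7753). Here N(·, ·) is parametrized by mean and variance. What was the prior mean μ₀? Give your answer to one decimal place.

The posterior mean is a precision-weighted average: μ_n = (τ₀μ₀ + τ_data·x̄)/(τ₀+τ_data), with τ₀=1/σ₀² and τ_data=n/σ².
Here τ₀ = 1/8.8 = 0.113636 and τ_data = 25/55.6 = 0.449640, so τ_n = 0.563276.
Rearranging for μ₀: μ₀ = (μ_n·τ_n − τ_data·x̄)/τ₀ = (1.7279·0.563276 − 0.449640·-1.5) / 0.113636 = 1.647745/0.113636 ≈ 14.5.

μ₀ = 14.5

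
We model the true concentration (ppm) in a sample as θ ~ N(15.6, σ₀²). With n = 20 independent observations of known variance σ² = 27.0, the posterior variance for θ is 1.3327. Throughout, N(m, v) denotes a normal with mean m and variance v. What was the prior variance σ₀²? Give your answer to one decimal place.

Posterior precision equals prior precision plus data precision: 1/σ_n² = 1/σ₀² + n/σ².
So 1/σ₀² = 1/1.3327 − 20/27.0 = 0.750356 − 0.740741 = 0.009615.
Hence σ₀² = 1/0.009615 ≈ 104.0.

σ₀² = 104.0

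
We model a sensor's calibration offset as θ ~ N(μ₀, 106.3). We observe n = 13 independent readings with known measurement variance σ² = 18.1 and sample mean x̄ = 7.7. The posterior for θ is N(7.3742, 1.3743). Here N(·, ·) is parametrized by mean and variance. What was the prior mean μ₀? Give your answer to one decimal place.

With known observation variance, the Normal–Normal posterior has precision τ_n = τ₀ + n/σ² and mean μ_n = (τ₀μ₀ + (n/σ²)x̄)/τ_n.
Here τ₀ = 1/106.3 = 0.009407 and τ_data = 13/18.1 = 0.718232, so τ_n = 0.727639.
Rearranging for μ₀: μ₀ = (μ_n·τ_n − τ_data·x̄)/τ₀ = (7.3742·0.727639 − 0.718232·7.7) / 0.009407 = -0.164631/0.009407 ≈ -17.5.

μ₀ = -17.5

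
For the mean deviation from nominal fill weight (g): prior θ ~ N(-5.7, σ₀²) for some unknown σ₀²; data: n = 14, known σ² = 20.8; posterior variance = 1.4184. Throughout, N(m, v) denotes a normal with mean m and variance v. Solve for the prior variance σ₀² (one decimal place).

σ₀² = 31.3

For the Normal–Normal model with known σ², precisions add: τ_n = τ₀ + n/σ².
So 1/σ₀² = 1/1.4184 − 14/20.8 = 0.705020 − 0.673077 = 0.031943.
Hence σ₀² = 1/0.031943 ≈ 31.3.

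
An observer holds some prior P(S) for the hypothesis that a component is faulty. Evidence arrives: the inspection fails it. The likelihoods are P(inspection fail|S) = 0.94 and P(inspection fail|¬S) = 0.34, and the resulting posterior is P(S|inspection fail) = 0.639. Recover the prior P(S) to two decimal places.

P(S) = 0.39

Bayes' rule in odds form gives O(S|E) = O(S)·[P(E|S)/P(E|¬S)], hence O(S) = O(S|E)/LR.
Posterior odds = 0.639/(1−0.639) = 1.7701. LR = 0.94/0.34 = 2.7647.
Prior odds = 1.7701/2.7647 = 0.6403, so P(S) = 0.6403/(1+0.6403) ≈ 0.39.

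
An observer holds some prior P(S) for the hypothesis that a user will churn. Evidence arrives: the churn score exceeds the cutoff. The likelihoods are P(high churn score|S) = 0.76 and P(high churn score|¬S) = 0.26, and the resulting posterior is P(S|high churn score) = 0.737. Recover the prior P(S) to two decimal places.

P(S) = 0.49

In odds form, posterior odds = prior odds × likelihood ratio, so prior odds = posterior odds ÷ LR.
Posterior odds = 0.737/(1−0.737) = 2.8023. LR = 0.76/0.26 = 2.9231.
Prior odds = 2.8023/2.9231 = 0.9587, so P(S) = 0.9587/(1+0.9587) ≈ 0.49.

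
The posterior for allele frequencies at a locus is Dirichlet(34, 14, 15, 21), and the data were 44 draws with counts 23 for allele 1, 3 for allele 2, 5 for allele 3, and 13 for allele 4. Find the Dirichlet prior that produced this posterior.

For a Dirichlet(α) prior with multinomial counts c, the posterior is Dirichlet(α + c) componentwise.
Subtract each count from the matching posterior parameter: 34−23=11, 14−3=11, 15−5=10, 21−13=8.

Dirichlet(11, 11, 10, 8)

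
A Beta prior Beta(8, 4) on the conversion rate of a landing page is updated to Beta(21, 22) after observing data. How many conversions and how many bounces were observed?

Under Beta–binomial conjugacy the posterior parameters are (α+s, β+f).
So s = 21 − 8 = 13 and f = 22 − 4 = 18.

13 conversions and 18 bounces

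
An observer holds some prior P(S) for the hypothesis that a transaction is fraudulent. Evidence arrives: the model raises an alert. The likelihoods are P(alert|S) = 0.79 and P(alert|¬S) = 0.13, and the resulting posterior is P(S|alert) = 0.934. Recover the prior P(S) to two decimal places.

P(S) = 0.70

In odds form, posterior odds = prior odds × likelihood ratio, so prior odds = posterior odds ÷ LR.
Posterior odds = 0.934/(1−0.934) = 14.1515. LR = 0.79/0.13 = 6.0769.
Prior odds = 14.1515/6.0769 = 2.3287, so P(S) = 2.3287/(1+2.3287) ≈ 0.70.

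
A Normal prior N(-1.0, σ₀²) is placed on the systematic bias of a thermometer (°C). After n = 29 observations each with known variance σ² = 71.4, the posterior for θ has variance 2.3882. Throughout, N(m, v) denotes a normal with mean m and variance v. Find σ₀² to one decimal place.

For the Normal–Normal model with known σ², precisions add: τ_n = τ₀ + n/σ².
So 1/σ₀² = 1/2.3882 − 29/71.4 = 0.418725 − 0.406162 = 0.012563.
Hence σ₀² = 1/0.012563 ≈ 79.6.

σ₀² = 79.6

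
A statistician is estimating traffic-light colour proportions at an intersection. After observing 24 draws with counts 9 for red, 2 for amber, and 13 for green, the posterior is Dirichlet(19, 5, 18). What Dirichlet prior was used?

For a Dirichlet(α) prior with multinomial counts c, the posterior is Dirichlet(α + c) componentwise.
Subtract each count from the matching posterior parameter: 19−9=10, 5−2=3, 18−13=5.

Dirichlet(10, 3, 5)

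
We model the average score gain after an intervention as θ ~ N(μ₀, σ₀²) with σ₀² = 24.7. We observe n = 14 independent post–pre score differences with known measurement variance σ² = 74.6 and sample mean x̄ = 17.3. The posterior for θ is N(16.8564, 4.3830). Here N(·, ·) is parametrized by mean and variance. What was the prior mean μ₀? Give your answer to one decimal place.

The posterior mean is a precision-weighted average: μ_n = (τ₀μ₀ + τ_data·x̄)/(τ₀+τ_data), with τ₀=1/σ₀² and τ_data=n/σ².
Here τ₀ = 1/24.7 = 0.040486 and τ_data = 14/74.6 = 0.187668, so τ_n = 0.228154.
Rearranging for μ₀: μ₀ = (μ_n·τ_n − τ_data·x̄)/τ₀ = (16.8564·0.228154 − 0.187668·17.3) / 0.040486 = 0.599199/0.040486 ≈ 14.8.

μ₀ = 14.8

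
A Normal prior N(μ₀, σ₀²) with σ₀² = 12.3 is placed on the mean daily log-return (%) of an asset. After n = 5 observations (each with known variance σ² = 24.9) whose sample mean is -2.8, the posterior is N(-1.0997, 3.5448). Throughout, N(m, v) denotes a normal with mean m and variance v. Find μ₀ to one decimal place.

With known observation variance, the Normal–Normal posterior has precision τ_n = τ₀ + n/σ² and mean μ_n = (τ₀μ₀ + (n/σ²)x̄)/τ_n.
Here τ₀ = 1/12.3 = 0.081301 and τ_data = 5/24.9 = 0.200803, so τ_n = 0.282104.
Rearranging for μ₀: μ₀ = (μ_n·τ_n − τ_data·x̄)/τ₀ = (-1.0997·0.282104 − 0.200803·-2.8) / 0.081301 = 0.252019/0.081301 ≈ 3.1.

μ₀ = 3.1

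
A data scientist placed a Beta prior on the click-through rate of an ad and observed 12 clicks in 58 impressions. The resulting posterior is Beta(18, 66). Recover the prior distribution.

Beta(6, 20)

A Beta(α, β) prior with s successes and f failures in binomial data gives a Beta(α+s, β+f) posterior.
So α = 18 − 12 = 6 and β = 66 − 46 = 20.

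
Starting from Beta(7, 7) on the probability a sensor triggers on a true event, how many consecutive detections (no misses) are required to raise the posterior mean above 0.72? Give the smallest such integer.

After k detections and 0 misses the posterior is Beta(7+k, 7), with mean (7+k)/(7+7+k).
Set (7+k)/(14+k) > 0.72 and solve: k > (0.72·14 − 7)/(1 − 0.72) = 11.000.
The smallest integer exceeding 11.000 is 12, and checking k=12: (19)/(26) = 0.7308 > 0.72.

k = 12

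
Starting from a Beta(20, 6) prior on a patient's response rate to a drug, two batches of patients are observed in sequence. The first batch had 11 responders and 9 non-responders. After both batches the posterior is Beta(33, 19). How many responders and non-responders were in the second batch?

2 responders and 4 non-responders

Sequential conjugate updates are equivalent to a single update on the pooled data, so total successes = posterior α − prior α and total failures = posterior β − prior β.
Total across both batches: 33−20=13 responders, 19−6=13 non-responders.
Subtract the first batch: 13−11=2 responders and 13−9=4 non-responders.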